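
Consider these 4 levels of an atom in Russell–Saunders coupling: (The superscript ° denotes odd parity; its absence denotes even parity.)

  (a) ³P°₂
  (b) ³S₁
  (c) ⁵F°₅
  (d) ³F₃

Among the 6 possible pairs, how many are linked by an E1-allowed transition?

(a)–(b): allowed.
(a)–(c): forbidden (parity, ΔS, ΔL, ΔJ).
(a)–(d): forbidden (ΔL).
(b)–(c): forbidden (ΔS, ΔL, ΔJ).
(b)–(d): forbidden (parity, ΔL, ΔJ).
(c)–(d): forbidden (ΔS, ΔJ).
Allowed pairs: 1 of 6.

1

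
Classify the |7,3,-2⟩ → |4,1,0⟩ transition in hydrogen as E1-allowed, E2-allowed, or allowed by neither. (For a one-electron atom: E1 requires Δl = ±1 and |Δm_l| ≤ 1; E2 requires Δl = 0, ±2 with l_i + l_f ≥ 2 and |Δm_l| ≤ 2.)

E2

Δl = 1 − 3 = -2; l_i + l_f = 4.
Δm_l = +2.
E1 (Δl = ±1, |Δm_l| ≤ 1): not satisfied.
E2 (Δl = 0,±2, l_i+l_f ≥ 2, |Δm_l| ≤ 2): satisfied.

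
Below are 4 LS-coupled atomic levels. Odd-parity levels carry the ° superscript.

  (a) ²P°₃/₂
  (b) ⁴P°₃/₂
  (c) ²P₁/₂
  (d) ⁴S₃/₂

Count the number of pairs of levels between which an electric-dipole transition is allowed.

(a)–(b): forbidden (parity, ΔS).
(a)–(c): allowed.
(a)–(d): forbidden (ΔS).
(b)–(c): forbidden (ΔS).
(b)–(d): allowed.
(c)–(d): forbidden (parity, ΔS).
Allowed pairs: 2 of 6.

2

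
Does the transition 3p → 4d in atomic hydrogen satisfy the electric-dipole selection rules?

allowed

Δl = 2 − 1 = +1; the E1 rule Δl = ±1 is passes.
All E1 selection rules are satisfied.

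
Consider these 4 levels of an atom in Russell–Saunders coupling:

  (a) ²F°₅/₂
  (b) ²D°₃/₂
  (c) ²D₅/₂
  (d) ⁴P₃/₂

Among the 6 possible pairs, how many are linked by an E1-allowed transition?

(a)–(b): forbidden (parity).
(a)–(c): allowed.
(a)–(d): forbidden (ΔS, ΔL).
(b)–(c): allowed.
(b)–(d): forbidden (ΔS).
(c)–(d): forbidden (parity, ΔS).
Allowed pairs: 2 of 6.

2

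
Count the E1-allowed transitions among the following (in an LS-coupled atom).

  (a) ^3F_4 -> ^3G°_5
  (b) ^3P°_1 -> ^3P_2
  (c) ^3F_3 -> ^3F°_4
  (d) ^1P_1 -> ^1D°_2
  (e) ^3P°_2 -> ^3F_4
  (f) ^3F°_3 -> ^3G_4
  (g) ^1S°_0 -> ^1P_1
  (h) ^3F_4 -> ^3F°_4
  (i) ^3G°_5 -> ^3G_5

(a) allowed
(b) allowed
(c) allowed
(d) allowed
(e) forbidden (ΔL, ΔJ fail)
(f) allowed
(g) allowed
(h) allowed
(i) allowed
Total allowed: 8 of 9.

8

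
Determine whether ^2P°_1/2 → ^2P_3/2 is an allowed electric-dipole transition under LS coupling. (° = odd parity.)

allowed

Parity must change: odd → even — ok.
ΔS = 0: S: 1/2 → 1/2 — ok.
ΔL = 0, ±1 (not L=0↔0): L: 1 → 1, ΔL = +0 — ok.
ΔJ = 0, ±1 (not J=0↔0): J: 1/2 → 3/2, ΔJ = +1 — ok.
All four E1 rules are satisfied.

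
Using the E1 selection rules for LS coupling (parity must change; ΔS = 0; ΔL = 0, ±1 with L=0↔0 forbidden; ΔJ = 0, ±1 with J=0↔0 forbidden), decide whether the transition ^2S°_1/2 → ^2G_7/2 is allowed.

forbidden

Reading off the term symbols: S 1/2→1/2, L 0→4, J 1/2→7/2, parity odd→even.
Parity must change: odd → even — ok.
ΔS = 0: S: 1/2 → 1/2 — ok.
ΔL = 0, ±1 (not L=0↔0): L: 0 → 4, ΔL = +4 — fails.
ΔJ = 0, ±1 (not J=0↔0): J: 1/2 → 7/2, ΔJ = +3 — fails.
Rule(s) violated: ΔL, ΔJ.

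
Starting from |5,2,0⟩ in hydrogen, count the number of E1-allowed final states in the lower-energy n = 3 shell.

3

E1 requires Δl = ±1, so l_f ∈ {1, 3}; with 0 ≤ l_f ≤ n_f−1 = 2, the allowed l_f values are {1}.
For l_f = 1: m_f ∈ {m_i−1, m_i, m_i+1} ∩ [−1, 1] = {-1, 0, 1} → 3 states.
Total: 3.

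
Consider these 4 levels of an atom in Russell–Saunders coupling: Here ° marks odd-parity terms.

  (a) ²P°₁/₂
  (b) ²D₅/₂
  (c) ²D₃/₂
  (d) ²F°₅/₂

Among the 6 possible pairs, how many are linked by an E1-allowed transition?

(a)–(b): forbidden (ΔJ).
(a)–(c): allowed.
(a)–(d): forbidden (parity, ΔL, ΔJ).
(b)–(c): forbidden (parity).
(b)–(d): allowed.
(c)–(d): allowed.
Allowed pairs: 3 of 6.

3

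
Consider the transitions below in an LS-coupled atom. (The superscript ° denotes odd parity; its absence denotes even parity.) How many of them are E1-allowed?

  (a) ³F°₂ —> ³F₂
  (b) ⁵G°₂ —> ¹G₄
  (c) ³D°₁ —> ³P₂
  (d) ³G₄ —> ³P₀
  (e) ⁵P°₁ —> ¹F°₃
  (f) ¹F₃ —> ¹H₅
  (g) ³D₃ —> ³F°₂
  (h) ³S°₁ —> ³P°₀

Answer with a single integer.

(a) allowed
(b) forbidden (ΔS, ΔJ fail)
(c) allowed
(d) forbidden (parity, ΔL, ΔJ fail)
(e) forbidden (parity, ΔS, ΔL, ΔJ fail)
(f) forbidden (parity, ΔL, ΔJ fail)
(g) allowed
(h) forbidden (parity fails)
Total allowed: 3 of 8.

3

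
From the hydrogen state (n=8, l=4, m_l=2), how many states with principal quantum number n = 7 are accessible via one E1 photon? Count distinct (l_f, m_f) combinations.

6

E1 requires Δl = ±1, so l_f ∈ {3, 5}; with 0 ≤ l_f ≤ n_f−1 = 6, the allowed l_f values are {3, 5}.
For l_f = 3: m_f ∈ {m_i−1, m_i, m_i+1} ∩ [−3, 3] = {1, 2, 3} → 3 states.
For l_f = 5: m_f ∈ {m_i−1, m_i, m_i+1} ∩ [−5, 5] = {1, 2, 3} → 3 states.
Total: 6.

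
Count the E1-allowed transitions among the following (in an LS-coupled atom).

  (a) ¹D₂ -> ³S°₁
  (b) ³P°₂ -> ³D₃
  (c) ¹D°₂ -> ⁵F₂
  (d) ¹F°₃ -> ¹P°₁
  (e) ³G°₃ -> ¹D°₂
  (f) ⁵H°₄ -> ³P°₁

(a) forbidden (ΔS, ΔL fail)
(b) allowed
(c) forbidden (ΔS fails)
(d) forbidden (parity, ΔL, ΔJ fail)
(e) forbidden (parity, ΔS, ΔL fail)
(f) forbidden (parity, ΔS, ΔL, ΔJ fail)
Total allowed: 1 of 6.

1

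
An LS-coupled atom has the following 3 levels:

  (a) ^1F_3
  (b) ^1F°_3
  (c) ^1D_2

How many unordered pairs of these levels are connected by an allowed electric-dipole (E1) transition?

2

(a)–(b): allowed.
(a)–(c): forbidden (parity).
(b)–(c): allowed.
Allowed pairs: 2 of 3.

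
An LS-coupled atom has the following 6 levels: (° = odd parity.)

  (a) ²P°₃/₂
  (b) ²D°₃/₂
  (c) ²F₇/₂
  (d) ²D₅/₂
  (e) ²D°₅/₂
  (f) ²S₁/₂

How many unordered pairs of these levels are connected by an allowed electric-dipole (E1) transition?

5

(a)–(b): forbidden (parity).
(a)–(c): forbidden (ΔL, ΔJ).
(a)–(d): allowed.
(a)–(e): forbidden (parity).
(a)–(f): allowed.
(b)–(c): forbidden (ΔJ).
(b)–(d): allowed.
(b)–(e): forbidden (parity).
(b)–(f): forbidden (ΔL).
(c)–(d): forbidden (parity).
(c)–(e): allowed.
(c)–(f): forbidden (parity, ΔL, ΔJ).
(d)–(e): allowed.
(d)–(f): forbidden (parity, ΔL, ΔJ).
(e)–(f): forbidden (ΔL, ΔJ).
Allowed pairs: 5 of 15.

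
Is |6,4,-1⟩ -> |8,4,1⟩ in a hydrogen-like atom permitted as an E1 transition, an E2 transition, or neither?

E2

Δl = 4 − 4 = +0; l_i + l_f = 8.
Δm_l = +2.
E1 (Δl = ±1, |Δm_l| ≤ 1): not satisfied.
E2 (Δl = 0,±2, l_i+l_f ≥ 2, |Δm_l| ≤ 2): satisfied.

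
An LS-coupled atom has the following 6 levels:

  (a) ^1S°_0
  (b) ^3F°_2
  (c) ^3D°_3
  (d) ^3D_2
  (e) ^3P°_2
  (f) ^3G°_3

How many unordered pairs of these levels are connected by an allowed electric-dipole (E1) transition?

3

(a)–(b): forbidden (parity, ΔS, ΔL, ΔJ).
(a)–(c): forbidden (parity, ΔS, ΔL, ΔJ).
(a)–(d): forbidden (ΔS, ΔL, ΔJ).
(a)–(e): forbidden (parity, ΔS, ΔJ).
(a)–(f): forbidden (parity, ΔS, ΔL, ΔJ).
(b)–(c): forbidden (parity).
(b)–(d): allowed.
(b)–(e): forbidden (parity, ΔL).
(b)–(f): forbidden (parity).
(c)–(d): allowed.
(c)–(e): forbidden (parity).
(c)–(f): forbidden (parity, ΔL).
(d)–(e): allowed.
(d)–(f): forbidden (ΔL).
(e)–(f): forbidden (parity, ΔL).
Allowed pairs: 3 of 15.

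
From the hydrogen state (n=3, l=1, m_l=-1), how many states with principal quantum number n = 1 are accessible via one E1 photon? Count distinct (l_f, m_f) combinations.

1

E1 requires Δl = ±1, so l_f ∈ {0, 2}; with 0 ≤ l_f ≤ n_f−1 = 0, the allowed l_f values are {0}.
For l_f = 0: m_f ∈ {m_i−1, m_i, m_i+1} ∩ [−0, 0] = {0} → 1 state.
Total: 1.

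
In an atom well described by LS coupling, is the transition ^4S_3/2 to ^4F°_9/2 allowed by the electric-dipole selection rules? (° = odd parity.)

Reading off the term symbols: S 3/2→3/2, L 0→3, J 3/2→9/2, parity even→odd.
Parity must change: even → odd — ok.
ΔS = 0: S: 3/2 → 3/2 — ok.
ΔL = 0, ±1 (not L=0↔0): L: 0 → 3, ΔL = +3 — fails.
ΔJ = 0, ±1 (not J=0↔0): J: 3/2 → 9/2, ΔJ = +3 — fails.
Rule(s) violated: ΔL, ΔJ.

forbidden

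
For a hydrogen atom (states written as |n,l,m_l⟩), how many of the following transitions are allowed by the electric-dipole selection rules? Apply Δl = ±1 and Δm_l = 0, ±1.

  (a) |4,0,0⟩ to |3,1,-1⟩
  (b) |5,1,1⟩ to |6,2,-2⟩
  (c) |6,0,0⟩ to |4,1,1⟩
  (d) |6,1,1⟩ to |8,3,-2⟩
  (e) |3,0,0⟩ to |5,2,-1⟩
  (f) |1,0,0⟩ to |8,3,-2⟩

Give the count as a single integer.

2

(a) allowed
(b) forbidden — Δm_l = -3 (E1 requires Δm_l = 0, ±1)
(c) allowed
(d) forbidden — Δl = +2 (E1 requires Δl = ±1); Δm_l = -3 (E1 requires Δm_l = 0, ±1)
(e) forbidden — Δl = +2 (E1 requires Δl = ±1)
(f) forbidden — Δl = +3 (E1 requires Δl = ±1); Δm_l = -2 (E1 requires Δm_l = 0, ±1)
Total allowed: 2 of 6.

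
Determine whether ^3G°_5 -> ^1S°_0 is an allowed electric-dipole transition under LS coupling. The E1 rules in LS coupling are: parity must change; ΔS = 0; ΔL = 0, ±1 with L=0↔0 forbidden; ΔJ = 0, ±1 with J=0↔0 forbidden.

forbidden

Reading off the term symbols: S 1→0, L 4→0, J 5→0, parity odd→odd.
Parity must change: odd → odd — ✗.
ΔS = 0: S: 1 → 0 — ✗.
ΔL = 0, ±1 (not L=0↔0): L: 4 → 0, ΔL = -4 — ✗.
ΔJ = 0, ±1 (not J=0↔0): J: 5 → 0, ΔJ = -5 — ✗.
Rule(s) violated: parity, ΔS, ΔL, ΔJ.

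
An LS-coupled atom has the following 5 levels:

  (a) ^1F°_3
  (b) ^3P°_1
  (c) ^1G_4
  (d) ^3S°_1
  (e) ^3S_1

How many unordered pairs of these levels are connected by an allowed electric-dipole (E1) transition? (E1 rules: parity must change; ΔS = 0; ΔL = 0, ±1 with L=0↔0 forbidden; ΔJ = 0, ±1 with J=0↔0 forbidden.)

(a)–(b): forbidden (parity, ΔS, ΔL, ΔJ).
(a)–(c): allowed.
(a)–(d): forbidden (parity, ΔS, ΔL, ΔJ).
(a)–(e): forbidden (ΔS, ΔL, ΔJ).
(b)–(c): forbidden (ΔS, ΔL, ΔJ).
(b)–(d): forbidden (parity).
(b)–(e): allowed.
(c)–(d): forbidden (ΔS, ΔL, ΔJ).
(c)–(e): forbidden (parity, ΔS, ΔL, ΔJ).
(d)–(e): forbidden (ΔL).
Allowed pairs: 2 of 10.

2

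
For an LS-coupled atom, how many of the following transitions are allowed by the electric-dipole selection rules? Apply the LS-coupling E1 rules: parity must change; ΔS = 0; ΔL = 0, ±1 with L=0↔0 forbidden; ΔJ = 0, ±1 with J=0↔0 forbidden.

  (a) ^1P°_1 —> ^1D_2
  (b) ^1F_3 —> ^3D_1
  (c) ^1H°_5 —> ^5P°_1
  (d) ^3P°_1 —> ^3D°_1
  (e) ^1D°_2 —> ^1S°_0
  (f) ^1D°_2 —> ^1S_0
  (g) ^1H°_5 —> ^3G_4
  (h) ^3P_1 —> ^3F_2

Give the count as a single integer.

1

(a) allowed
(b) forbidden (parity, ΔS, ΔJ fail)
(c) forbidden (parity, ΔS, ΔL, ΔJ fail)
(d) forbidden (parity fails)
(e) forbidden (parity, ΔL, ΔJ fail)
(f) forbidden (ΔL, ΔJ fail)
(g) forbidden (ΔS fails)
(h) forbidden (parity, ΔL fail)
Total allowed: 1 of 8.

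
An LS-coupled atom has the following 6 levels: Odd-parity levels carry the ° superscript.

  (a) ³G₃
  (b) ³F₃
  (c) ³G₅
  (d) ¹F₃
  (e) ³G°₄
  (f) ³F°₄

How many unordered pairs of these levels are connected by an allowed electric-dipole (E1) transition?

(a)–(b): forbidden (parity).
(a)–(c): forbidden (parity, ΔJ).
(a)–(d): forbidden (parity, ΔS).
(a)–(e): allowed.
(a)–(f): allowed.
(b)–(c): forbidden (parity, ΔJ).
(b)–(d): forbidden (parity, ΔS).
(b)–(e): allowed.
(b)–(f): allowed.
(c)–(d): forbidden (parity, ΔS, ΔJ).
(c)–(e): allowed.
(c)–(f): allowed.
(d)–(e): forbidden (ΔS).
(d)–(f): forbidden (ΔS).
(e)–(f): forbidden (parity).
Allowed pairs: 6 of 15.

6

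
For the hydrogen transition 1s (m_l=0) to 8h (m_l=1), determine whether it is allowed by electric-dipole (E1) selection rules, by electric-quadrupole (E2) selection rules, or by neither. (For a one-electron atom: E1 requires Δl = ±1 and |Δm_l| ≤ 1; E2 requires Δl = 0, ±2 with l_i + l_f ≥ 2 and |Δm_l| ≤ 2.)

Δl = 5 − 0 = +5; l_i + l_f = 5.
Δm_l = +1.
E1 (Δl = ±1, |Δm_l| ≤ 1): not satisfied.
E2 (Δl = 0,±2, l_i+l_f ≥ 2, |Δm_l| ≤ 2): not satisfied.

neither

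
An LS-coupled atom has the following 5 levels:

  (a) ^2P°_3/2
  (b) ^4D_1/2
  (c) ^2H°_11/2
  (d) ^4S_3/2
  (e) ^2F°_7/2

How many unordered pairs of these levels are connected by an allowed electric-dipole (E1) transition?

(a)–(b): forbidden (ΔS).
(a)–(c): forbidden (parity, ΔL, ΔJ).
(a)–(d): forbidden (ΔS).
(a)–(e): forbidden (parity, ΔL, ΔJ).
(b)–(c): forbidden (ΔS, ΔL, ΔJ).
(b)–(d): forbidden (parity, ΔL).
(b)–(e): forbidden (ΔS, ΔJ).
(c)–(d): forbidden (ΔS, ΔL, ΔJ).
(c)–(e): forbidden (parity, ΔL, ΔJ).
(d)–(e): forbidden (ΔS, ΔL, ΔJ).
Allowed pairs: 0 of 10.

0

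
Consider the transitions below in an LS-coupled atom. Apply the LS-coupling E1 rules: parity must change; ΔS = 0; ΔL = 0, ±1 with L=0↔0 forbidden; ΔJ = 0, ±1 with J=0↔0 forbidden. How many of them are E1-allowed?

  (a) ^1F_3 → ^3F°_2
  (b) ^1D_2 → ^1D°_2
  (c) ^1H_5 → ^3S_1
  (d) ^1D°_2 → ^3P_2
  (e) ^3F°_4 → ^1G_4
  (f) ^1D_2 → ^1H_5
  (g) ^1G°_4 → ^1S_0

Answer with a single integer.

1

(a) forbidden (ΔS fails)
(b) allowed
(c) forbidden (parity, ΔS, ΔL, ΔJ fail)
(d) forbidden (ΔS fails)
(e) forbidden (ΔS fails)
(f) forbidden (parity, ΔL, ΔJ fail)
(g) forbidden (ΔL, ΔJ fail)
Total allowed: 1 of 7.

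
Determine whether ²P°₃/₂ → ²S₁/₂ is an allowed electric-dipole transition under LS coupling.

Parity must change: odd → even — passes.
ΔS = 0: S: 1/2 → 1/2 — passes.
ΔL = 0, ±1 (not L=0↔0): L: 1 → 0, ΔL = -1 — passes.
ΔJ = 0, ±1 (not J=0↔0): J: 3/2 → 1/2, ΔJ = -1 — passes.
All four E1 rules are satisfied.

allowed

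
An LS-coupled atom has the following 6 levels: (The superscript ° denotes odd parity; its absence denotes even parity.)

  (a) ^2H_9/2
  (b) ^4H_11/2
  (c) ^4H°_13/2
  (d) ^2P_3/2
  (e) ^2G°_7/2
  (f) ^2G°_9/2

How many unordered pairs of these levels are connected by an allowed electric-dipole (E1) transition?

(a)–(b): forbidden (parity, ΔS).
(a)–(c): forbidden (ΔS, ΔJ).
(a)–(d): forbidden (parity, ΔL, ΔJ).
(a)–(e): allowed.
(a)–(f): allowed.
(b)–(c): allowed.
(b)–(d): forbidden (parity, ΔS, ΔL, ΔJ).
(b)–(e): forbidden (ΔS, ΔJ).
(b)–(f): forbidden (ΔS).
(c)–(d): forbidden (ΔS, ΔL, ΔJ).
(c)–(e): forbidden (parity, ΔS, ΔJ).
(c)–(f): forbidden (parity, ΔS, ΔJ).
(d)–(e): forbidden (ΔL, ΔJ).
(d)–(f): forbidden (ΔL, ΔJ).
(e)–(f): forbidden (parity).
Allowed pairs: 3 of 15.

3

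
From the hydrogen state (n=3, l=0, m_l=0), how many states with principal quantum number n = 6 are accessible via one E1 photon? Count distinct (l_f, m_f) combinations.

E1 requires Δl = ±1, so l_f ∈ {-1, 1}; with 0 ≤ l_f ≤ n_f−1 = 5, the allowed l_f values are {1}.
For l_f = 1: m_f ∈ {m_i−1, m_i, m_i+1} ∩ [−1, 1] = {-1, 0, 1} → 3 states.
Total: 3.

3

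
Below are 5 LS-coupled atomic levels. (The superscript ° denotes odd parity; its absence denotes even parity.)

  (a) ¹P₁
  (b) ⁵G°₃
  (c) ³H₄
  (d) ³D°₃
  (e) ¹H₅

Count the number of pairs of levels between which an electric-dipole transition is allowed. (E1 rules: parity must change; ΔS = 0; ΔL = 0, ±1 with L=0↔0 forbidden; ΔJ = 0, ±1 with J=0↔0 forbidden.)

(a)–(b): forbidden (ΔS, ΔL, ΔJ).
(a)–(c): forbidden (parity, ΔS, ΔL, ΔJ).
(a)–(d): forbidden (ΔS, ΔJ).
(a)–(e): forbidden (parity, ΔL, ΔJ).
(b)–(c): forbidden (ΔS).
(b)–(d): forbidden (parity, ΔS, ΔL).
(b)–(e): forbidden (ΔS, ΔJ).
(c)–(d): forbidden (ΔL).
(c)–(e): forbidden (parity, ΔS).
(d)–(e): forbidden (ΔS, ΔL, ΔJ).
Allowed pairs: 0 of 10.

0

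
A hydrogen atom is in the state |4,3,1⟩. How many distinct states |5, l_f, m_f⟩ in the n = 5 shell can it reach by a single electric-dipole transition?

E1 requires Δl = ±1, so l_f ∈ {2, 4}; with 0 ≤ l_f ≤ n_f−1 = 4, the allowed l_f values are {2, 4}.
For l_f = 2: m_f ∈ {m_i−1, m_i, m_i+1} ∩ [−2, 2] = {0, 1, 2} → 3 states.
For l_f = 4: m_f ∈ {m_i−1, m_i, m_i+1} ∩ [−4, 4] = {0, 1, 2} → 3 states.
Total: 6.

6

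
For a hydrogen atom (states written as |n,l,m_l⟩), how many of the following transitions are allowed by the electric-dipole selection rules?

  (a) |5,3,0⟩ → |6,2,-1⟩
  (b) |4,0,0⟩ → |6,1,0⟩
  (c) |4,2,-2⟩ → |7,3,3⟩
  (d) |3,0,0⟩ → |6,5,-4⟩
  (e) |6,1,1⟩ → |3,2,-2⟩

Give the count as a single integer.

(a) allowed
(b) allowed
(c) forbidden — Δm_l = +5 (E1 requires Δm_l = 0, ±1)
(d) forbidden — Δl = +5 (E1 requires Δl = ±1); Δm_l = -4 (E1 requires Δm_l = 0, ±1)
(e) forbidden — Δm_l = -3 (E1 requires Δm_l = 0, ±1)
Total allowed: 2 of 5.

2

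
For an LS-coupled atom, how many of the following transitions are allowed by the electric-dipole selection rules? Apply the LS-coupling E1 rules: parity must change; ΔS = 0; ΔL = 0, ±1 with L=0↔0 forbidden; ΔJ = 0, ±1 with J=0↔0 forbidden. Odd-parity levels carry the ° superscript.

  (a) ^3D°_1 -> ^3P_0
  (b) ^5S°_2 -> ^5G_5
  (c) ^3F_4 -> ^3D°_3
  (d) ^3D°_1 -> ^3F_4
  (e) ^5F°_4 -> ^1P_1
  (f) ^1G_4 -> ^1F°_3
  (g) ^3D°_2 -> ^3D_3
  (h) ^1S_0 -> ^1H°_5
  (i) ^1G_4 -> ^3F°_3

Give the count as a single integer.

(a) allowed
(b) forbidden (ΔL, ΔJ fail)
(c) allowed
(d) forbidden (ΔJ fails)
(e) forbidden (ΔS, ΔL, ΔJ fail)
(f) allowed
(g) allowed
(h) forbidden (ΔL, ΔJ fail)
(i) forbidden (ΔS fails)
Total allowed: 4 of 9.

4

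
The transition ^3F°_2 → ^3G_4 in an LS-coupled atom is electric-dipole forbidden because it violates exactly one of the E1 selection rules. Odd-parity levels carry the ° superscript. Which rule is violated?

Reading off the term symbols: S 1→1, L 3→4, J 2→4, parity odd→even.
Parity must change: odd → even — ok.
ΔS = 0: S: 1 → 1 — ok.
ΔL = 0, ±1 (not L=0↔0): L: 3 → 4, ΔL = +1 — ok.
ΔJ = 0, ±1 (not J=0↔0): J: 2 → 4, ΔJ = +2 — fails.

the ΔJ = 0, ±1 rule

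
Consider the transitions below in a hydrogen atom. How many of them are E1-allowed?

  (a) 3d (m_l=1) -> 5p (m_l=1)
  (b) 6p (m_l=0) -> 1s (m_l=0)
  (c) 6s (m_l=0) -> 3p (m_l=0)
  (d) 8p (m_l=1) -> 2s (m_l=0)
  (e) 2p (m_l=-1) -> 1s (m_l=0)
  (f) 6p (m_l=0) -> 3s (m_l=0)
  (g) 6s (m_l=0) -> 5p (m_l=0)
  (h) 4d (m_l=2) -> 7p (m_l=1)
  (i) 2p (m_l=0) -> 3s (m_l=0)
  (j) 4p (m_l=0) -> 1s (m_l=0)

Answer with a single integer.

(a) allowed
(b) allowed
(c) allowed
(d) allowed
(e) allowed
(f) allowed
(g) allowed
(h) allowed
(i) allowed
(j) allowed
Total allowed: 10 of 10.

10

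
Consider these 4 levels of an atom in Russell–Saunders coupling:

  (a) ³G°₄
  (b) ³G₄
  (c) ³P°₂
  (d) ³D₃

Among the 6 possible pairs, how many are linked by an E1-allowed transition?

(a)–(b): allowed.
(a)–(c): forbidden (parity, ΔL, ΔJ).
(a)–(d): forbidden (ΔL).
(b)–(c): forbidden (ΔL, ΔJ).
(b)–(d): forbidden (parity, ΔL).
(c)–(d): allowed.
Allowed pairs: 2 of 6.

2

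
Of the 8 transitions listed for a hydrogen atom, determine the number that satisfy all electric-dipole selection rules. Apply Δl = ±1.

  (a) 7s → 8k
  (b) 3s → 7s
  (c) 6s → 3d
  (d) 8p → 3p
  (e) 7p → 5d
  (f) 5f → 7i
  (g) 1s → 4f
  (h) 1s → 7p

(a) forbidden — Δl = +7 (E1 requires Δl = ±1)
(b) forbidden — Δl = +0 (E1 requires Δl = ±1)
(c) forbidden — Δl = +2 (E1 requires Δl = ±1)
(d) forbidden — Δl = +0 (E1 requires Δl = ±1)
(e) allowed
(f) forbidden — Δl = +3 (E1 requires Δl = ±1)
(g) forbidden — Δl = +3 (E1 requires Δl = ±1)
(h) allowed
Total allowed: 2 of 8.

2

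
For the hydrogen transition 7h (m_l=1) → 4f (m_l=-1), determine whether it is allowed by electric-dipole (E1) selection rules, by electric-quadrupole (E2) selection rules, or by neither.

Δl = 3 − 5 = -2; l_i + l_f = 8.
Δm_l = -2.
E1 (Δl = ±1, |Δm_l| ≤ 1): not satisfied.
E2 (Δl = 0,±2, l_i+l_f ≥ 2, |Δm_l| ≤ 2): satisfied.

E2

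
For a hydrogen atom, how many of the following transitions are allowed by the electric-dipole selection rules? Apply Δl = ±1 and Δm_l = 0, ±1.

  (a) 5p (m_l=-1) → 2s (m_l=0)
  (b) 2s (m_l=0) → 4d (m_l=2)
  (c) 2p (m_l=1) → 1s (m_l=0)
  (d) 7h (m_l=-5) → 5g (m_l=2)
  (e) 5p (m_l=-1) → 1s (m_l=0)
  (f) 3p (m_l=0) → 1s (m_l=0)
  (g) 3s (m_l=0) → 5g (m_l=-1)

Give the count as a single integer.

4

(a) allowed
(b) forbidden — Δl = +2 (E1 requires Δl = ±1); Δm_l = +2 (E1 requires Δm_l = 0, ±1)
(c) allowed
(d) forbidden — Δm_l = +7 (E1 requires Δm_l = 0, ±1)
(e) allowed
(f) allowed
(g) forbidden — Δl = +4 (E1 requires Δl = ±1)
Total allowed: 4 of 7.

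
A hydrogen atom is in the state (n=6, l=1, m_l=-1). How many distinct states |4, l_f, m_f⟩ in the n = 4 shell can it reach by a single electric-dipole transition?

4

E1 requires Δl = ±1, so l_f ∈ {0, 2}; with 0 ≤ l_f ≤ n_f−1 = 3, the allowed l_f values are {0, 2}.
For l_f = 0: m_f ∈ {m_i−1, m_i, m_i+1} ∩ [−0, 0] = {0} → 1 state.
For l_f = 2: m_f ∈ {m_i−1, m_i, m_i+1} ∩ [−2, 2] = {-2, -1, 0} → 3 states.
Total: 4.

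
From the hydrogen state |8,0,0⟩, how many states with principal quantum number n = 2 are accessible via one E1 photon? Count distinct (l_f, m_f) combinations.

3

E1 requires Δl = ±1, so l_f ∈ {-1, 1}; with 0 ≤ l_f ≤ n_f−1 = 1, the allowed l_f values are {1}.
For l_f = 1: m_f ∈ {m_i−1, m_i, m_i+1} ∩ [−1, 1] = {-1, 0, 1} → 3 states.
Total: 3.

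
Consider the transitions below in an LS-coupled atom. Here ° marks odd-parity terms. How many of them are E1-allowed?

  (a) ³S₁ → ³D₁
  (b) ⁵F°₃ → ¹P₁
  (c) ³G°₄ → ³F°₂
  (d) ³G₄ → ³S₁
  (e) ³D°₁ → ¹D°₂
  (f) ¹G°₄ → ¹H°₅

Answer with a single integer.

(a) forbidden (parity, ΔL fail)
(b) forbidden (ΔS, ΔL, ΔJ fail)
(c) forbidden (parity, ΔJ fail)
(d) forbidden (parity, ΔL, ΔJ fail)
(e) forbidden (parity, ΔS fail)
(f) forbidden (parity fails)
Total allowed: 0 of 6.

0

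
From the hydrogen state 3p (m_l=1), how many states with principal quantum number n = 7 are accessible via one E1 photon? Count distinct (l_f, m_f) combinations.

4

E1 requires Δl = ±1, so l_f ∈ {0, 2}; with 0 ≤ l_f ≤ n_f−1 = 6, the allowed l_f values are {0, 2}.
For l_f = 0: m_f ∈ {m_i−1, m_i, m_i+1} ∩ [−0, 0] = {0} → 1 state.
For l_f = 2: m_f ∈ {m_i−1, m_i, m_i+1} ∩ [−2, 2] = {0, 1, 2} → 3 states.
Total: 4.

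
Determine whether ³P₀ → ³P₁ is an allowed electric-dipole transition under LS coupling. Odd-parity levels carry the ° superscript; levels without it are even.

Reading off the term symbols: S 1→1, L 1→1, J 0→1, parity even→even.
Parity must change: even → even — violated.
ΔS = 0: S: 1 → 1 — satisfied.
ΔL = 0, ±1 (not L=0↔0): L: 1 → 1, ΔL = +0 — satisfied.
ΔJ = 0, ±1 (not J=0↔0): J: 0 → 1, ΔJ = +1 — satisfied.
Rule(s) violated: parity.

forbidden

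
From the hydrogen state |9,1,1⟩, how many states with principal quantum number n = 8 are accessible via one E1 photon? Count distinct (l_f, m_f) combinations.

E1 requires Δl = ±1, so l_f ∈ {0, 2}; with 0 ≤ l_f ≤ n_f−1 = 7, the allowed l_f values are {0, 2}.
For l_f = 0: m_f ∈ {m_i−1, m_i, m_i+1} ∩ [−0, 0] = {0} → 1 state.
For l_f = 2: m_f ∈ {m_i−1, m_i, m_i+1} ∩ [−2, 2] = {0, 1, 2} → 3 states.
Total: 4.

4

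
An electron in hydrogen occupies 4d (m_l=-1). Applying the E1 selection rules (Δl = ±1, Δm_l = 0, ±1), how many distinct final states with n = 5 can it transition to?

5

E1 requires Δl = ±1, so l_f ∈ {1, 3}; with 0 ≤ l_f ≤ n_f−1 = 4, the allowed l_f values are {1, 3}.
For l_f = 1: m_f ∈ {m_i−1, m_i, m_i+1} ∩ [−1, 1] = {-1, 0} → 2 states.
For l_f = 3: m_f ∈ {m_i−1, m_i, m_i+1} ∩ [−3, 3] = {-2, -1, 0} → 3 states.
Total: 5.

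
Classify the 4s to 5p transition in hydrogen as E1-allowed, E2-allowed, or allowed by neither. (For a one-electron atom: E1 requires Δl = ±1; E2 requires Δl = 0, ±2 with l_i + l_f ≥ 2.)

Δl = 1 − 0 = +1; l_i + l_f = 1.
E1 (Δl = ±1): satisfied.
E2 (Δl = 0,±2, l_i+l_f ≥ 2): not satisfied.

E1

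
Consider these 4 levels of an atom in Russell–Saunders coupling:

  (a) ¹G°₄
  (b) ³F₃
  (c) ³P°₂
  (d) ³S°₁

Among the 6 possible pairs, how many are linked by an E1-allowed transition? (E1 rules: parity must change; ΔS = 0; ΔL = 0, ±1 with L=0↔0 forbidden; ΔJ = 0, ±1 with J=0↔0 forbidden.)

(a)–(b): forbidden (ΔS).
(a)–(c): forbidden (parity, ΔS, ΔL, ΔJ).
(a)–(d): forbidden (parity, ΔS, ΔL, ΔJ).
(b)–(c): forbidden (ΔL).
(b)–(d): forbidden (ΔL, ΔJ).
(c)–(d): forbidden (parity).
Allowed pairs: 0 of 6.

0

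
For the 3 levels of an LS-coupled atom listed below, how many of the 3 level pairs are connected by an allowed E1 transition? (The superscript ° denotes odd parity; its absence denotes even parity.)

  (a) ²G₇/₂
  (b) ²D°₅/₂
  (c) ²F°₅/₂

(a)–(b): forbidden (ΔL).
(a)–(c): allowed.
(b)–(c): forbidden (parity).
Allowed pairs: 1 of 3.

1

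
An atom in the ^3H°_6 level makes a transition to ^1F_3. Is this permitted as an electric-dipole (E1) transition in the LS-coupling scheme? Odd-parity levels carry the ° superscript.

Reading off the term symbols: S 1→0, L 5→3, J 6→3, parity odd→even.
Parity must change: odd → even — ✓.
ΔS = 0: S: 1 → 0 — ✗.
ΔL = 0, ±1 (not L=0↔0): L: 5 → 3, ΔL = -2 — ✗.
ΔJ = 0, ±1 (not J=0↔0): J: 6 → 3, ΔJ = -3 — ✗.
Rule(s) violated: ΔS, ΔL, ΔJ.

forbidden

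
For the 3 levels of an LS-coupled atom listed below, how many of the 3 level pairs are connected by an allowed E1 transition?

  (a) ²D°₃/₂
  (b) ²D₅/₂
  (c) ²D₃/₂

2

(a)–(b): allowed.
(a)–(c): allowed.
(b)–(c): forbidden (parity).
Allowed pairs: 2 of 3.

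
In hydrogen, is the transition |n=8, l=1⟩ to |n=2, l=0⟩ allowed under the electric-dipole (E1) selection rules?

Δl = 0 − 1 = -1; the E1 rule Δl = ±1 is passes.
All E1 selection rules are satisfied.

allowed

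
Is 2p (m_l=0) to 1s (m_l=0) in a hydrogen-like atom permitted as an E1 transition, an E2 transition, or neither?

E1

Δl = 0 − 1 = -1; l_i + l_f = 1.
Δm_l = +0.
E1 (Δl = ±1, |Δm_l| ≤ 1): satisfied.
E2 (Δl = 0,±2, l_i+l_f ≥ 2, |Δm_l| ≤ 2): not satisfied.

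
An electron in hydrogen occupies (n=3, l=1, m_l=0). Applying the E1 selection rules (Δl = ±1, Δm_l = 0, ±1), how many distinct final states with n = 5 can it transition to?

4

E1 requires Δl = ±1, so l_f ∈ {0, 2}; with 0 ≤ l_f ≤ n_f−1 = 4, the allowed l_f values are {0, 2}.
For l_f = 0: m_f ∈ {m_i−1, m_i, m_i+1} ∩ [−0, 0] = {0} → 1 state.
For l_f = 2: m_f ∈ {m_i−1, m_i, m_i+1} ∩ [−2, 2] = {-1, 0, 1} → 3 states.
Total: 4.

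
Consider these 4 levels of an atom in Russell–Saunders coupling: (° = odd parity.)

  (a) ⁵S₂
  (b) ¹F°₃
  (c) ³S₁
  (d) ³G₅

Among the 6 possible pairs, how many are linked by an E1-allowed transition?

0

(a)–(b): forbidden (ΔS, ΔL).
(a)–(c): forbidden (parity, ΔS, ΔL).
(a)–(d): forbidden (parity, ΔS, ΔL, ΔJ).
(b)–(c): forbidden (ΔS, ΔL, ΔJ).
(b)–(d): forbidden (ΔS, ΔJ).
(c)–(d): forbidden (parity, ΔL, ΔJ).
Allowed pairs: 0 of 6.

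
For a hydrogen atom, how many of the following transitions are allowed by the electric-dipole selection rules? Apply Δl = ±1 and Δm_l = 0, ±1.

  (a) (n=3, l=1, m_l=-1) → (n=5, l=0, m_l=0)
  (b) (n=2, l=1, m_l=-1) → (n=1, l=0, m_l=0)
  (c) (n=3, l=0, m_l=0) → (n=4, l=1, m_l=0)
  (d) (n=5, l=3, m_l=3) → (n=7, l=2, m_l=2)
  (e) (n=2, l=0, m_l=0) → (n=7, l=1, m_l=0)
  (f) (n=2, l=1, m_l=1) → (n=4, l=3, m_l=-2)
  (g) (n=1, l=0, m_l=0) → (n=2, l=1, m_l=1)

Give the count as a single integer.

6

(a) allowed
(b) allowed
(c) allowed
(d) allowed
(e) allowed
(f) forbidden — Δl = +2 (E1 requires Δl = ±1); Δm_l = -3 (E1 requires Δm_l = 0, ±1)
(g) allowed
Total allowed: 6 of 7.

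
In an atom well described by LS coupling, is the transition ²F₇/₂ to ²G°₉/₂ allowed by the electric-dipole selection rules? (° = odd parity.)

allowed

ΔJ = 0, ±1 (not J=0↔0): J: 7/2 → 9/2, ΔJ = +1 — ✓.
Parity must change: even → odd — ✓.
ΔL = 0, ±1 (not L=0↔0): L: 3 → 4, ΔL = +1 — ✓.
ΔS = 0: S: 1/2 → 1/2 — ✓.
All four E1 rules are satisfied.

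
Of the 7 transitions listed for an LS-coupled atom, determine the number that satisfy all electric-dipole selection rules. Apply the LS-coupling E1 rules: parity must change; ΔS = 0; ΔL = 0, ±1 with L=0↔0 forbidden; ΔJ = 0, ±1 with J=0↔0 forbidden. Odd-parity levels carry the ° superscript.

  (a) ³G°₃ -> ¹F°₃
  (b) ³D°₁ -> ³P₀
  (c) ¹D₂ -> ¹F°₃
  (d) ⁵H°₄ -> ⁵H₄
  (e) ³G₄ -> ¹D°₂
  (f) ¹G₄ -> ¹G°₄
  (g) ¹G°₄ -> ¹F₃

5

(a) forbidden (parity, ΔS fail)
(b) allowed
(c) allowed
(d) allowed
(e) forbidden (ΔS, ΔL, ΔJ fail)
(f) allowed
(g) allowed
Total allowed: 5 of 7.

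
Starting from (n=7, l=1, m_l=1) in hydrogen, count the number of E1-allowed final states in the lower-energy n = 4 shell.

E1 requires Δl = ±1, so l_f ∈ {0, 2}; with 0 ≤ l_f ≤ n_f−1 = 3, the allowed l_f values are {0, 2}.
For l_f = 0: m_f ∈ {m_i−1, m_i, m_i+1} ∩ [−0, 0] = {0} → 1 state.
For l_f = 2: m_f ∈ {m_i−1, m_i, m_i+1} ∩ [−2, 2] = {0, 1, 2} → 3 states.
Total: 4.

4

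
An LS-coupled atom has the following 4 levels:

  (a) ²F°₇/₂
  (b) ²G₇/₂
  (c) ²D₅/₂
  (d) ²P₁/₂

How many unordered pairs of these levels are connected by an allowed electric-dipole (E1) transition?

2

(a)–(b): allowed.
(a)–(c): allowed.
(a)–(d): forbidden (ΔL, ΔJ).
(b)–(c): forbidden (parity, ΔL).
(b)–(d): forbidden (parity, ΔL, ΔJ).
(c)–(d): forbidden (parity, ΔJ).
Allowed pairs: 2 of 6.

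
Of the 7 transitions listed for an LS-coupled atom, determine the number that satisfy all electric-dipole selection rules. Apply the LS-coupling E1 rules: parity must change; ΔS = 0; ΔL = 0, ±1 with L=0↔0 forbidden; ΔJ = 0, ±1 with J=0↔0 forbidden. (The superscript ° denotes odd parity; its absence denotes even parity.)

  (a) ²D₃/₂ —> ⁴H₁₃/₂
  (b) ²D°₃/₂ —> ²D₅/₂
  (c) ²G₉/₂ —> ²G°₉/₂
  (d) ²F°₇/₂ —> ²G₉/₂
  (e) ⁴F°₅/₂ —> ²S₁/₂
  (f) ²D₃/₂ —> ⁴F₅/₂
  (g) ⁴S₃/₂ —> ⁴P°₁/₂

(a) forbidden (parity, ΔS, ΔL, ΔJ fail)
(b) allowed
(c) allowed
(d) allowed
(e) forbidden (ΔS, ΔL, ΔJ fail)
(f) forbidden (parity, ΔS fail)
(g) allowed
Total allowed: 4 of 7.

4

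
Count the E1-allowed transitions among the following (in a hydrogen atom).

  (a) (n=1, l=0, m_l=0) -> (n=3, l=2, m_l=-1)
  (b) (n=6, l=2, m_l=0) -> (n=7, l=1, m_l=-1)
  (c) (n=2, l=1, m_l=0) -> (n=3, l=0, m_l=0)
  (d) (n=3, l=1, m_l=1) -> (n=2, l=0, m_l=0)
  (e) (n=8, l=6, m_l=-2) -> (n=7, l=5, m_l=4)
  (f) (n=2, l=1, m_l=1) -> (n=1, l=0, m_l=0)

4

(a) forbidden — Δl = +2 (E1 requires Δl = ±1)
(b) allowed
(c) allowed
(d) allowed
(e) forbidden — Δm_l = +6 (E1 requires Δm_l = 0, ±1)
(f) allowed
Total allowed: 4 of 6.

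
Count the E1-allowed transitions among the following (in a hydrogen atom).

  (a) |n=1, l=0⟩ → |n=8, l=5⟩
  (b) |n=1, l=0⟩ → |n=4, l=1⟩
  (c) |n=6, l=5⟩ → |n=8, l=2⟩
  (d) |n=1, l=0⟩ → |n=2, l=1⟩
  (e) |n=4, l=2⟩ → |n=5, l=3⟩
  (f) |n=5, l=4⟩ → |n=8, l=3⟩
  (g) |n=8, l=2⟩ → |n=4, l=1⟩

5

(a) forbidden — Δl = +5 (E1 requires Δl = ±1)
(b) allowed
(c) forbidden — Δl = -3 (E1 requires Δl = ±1)
(d) allowed
(e) allowed
(f) allowed
(g) allowed
Total allowed: 5 of 7.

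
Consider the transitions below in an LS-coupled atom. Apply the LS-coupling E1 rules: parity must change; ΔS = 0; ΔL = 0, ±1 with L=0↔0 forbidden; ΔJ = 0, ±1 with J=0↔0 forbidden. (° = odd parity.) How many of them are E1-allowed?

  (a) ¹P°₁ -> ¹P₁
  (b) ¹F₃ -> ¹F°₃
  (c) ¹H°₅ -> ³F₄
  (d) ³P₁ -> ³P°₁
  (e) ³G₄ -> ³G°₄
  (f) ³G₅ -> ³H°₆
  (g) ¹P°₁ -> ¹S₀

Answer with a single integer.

6

(a) allowed
(b) allowed
(c) forbidden (ΔS, ΔL fail)
(d) allowed
(e) allowed
(f) allowed
(g) allowed
Total allowed: 6 of 7.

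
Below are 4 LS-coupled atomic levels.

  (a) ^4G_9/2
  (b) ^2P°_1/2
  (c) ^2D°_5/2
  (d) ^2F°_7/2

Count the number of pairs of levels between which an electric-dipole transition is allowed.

0

(a)–(b): forbidden (ΔS, ΔL, ΔJ).
(a)–(c): forbidden (ΔS, ΔL, ΔJ).
(a)–(d): forbidden (ΔS).
(b)–(c): forbidden (parity, ΔJ).
(b)–(d): forbidden (parity, ΔL, ΔJ).
(c)–(d): forbidden (parity).
Allowed pairs: 0 of 6.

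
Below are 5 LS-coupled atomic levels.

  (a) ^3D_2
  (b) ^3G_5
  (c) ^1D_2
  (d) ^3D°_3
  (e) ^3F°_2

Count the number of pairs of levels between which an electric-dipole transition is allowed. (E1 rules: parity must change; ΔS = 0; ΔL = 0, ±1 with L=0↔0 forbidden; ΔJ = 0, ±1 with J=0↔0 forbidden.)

2

(a)–(b): forbidden (parity, ΔL, ΔJ).
(a)–(c): forbidden (parity, ΔS).
(a)–(d): allowed.
(a)–(e): allowed.
(b)–(c): forbidden (parity, ΔS, ΔL, ΔJ).
(b)–(d): forbidden (ΔL, ΔJ).
(b)–(e): forbidden (ΔJ).
(c)–(d): forbidden (ΔS).
(c)–(e): forbidden (ΔS).
(d)–(e): forbidden (parity).
Allowed pairs: 2 of 10.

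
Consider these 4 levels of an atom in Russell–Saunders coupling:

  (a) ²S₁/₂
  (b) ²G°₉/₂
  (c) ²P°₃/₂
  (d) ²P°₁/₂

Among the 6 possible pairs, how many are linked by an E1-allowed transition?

(a)–(b): forbidden (ΔL, ΔJ).
(a)–(c): allowed.
(a)–(d): allowed.
(b)–(c): forbidden (parity, ΔL, ΔJ).
(b)–(d): forbidden (parity, ΔL, ΔJ).
(c)–(d): forbidden (parity).
Allowed pairs: 2 of 6.

2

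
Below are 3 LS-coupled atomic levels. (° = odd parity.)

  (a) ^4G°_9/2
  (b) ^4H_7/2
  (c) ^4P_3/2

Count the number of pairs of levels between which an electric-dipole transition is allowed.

(a)–(b): allowed.
(a)–(c): forbidden (ΔL, ΔJ).
(b)–(c): forbidden (parity, ΔL, ΔJ).
Allowed pairs: 1 of 3.

1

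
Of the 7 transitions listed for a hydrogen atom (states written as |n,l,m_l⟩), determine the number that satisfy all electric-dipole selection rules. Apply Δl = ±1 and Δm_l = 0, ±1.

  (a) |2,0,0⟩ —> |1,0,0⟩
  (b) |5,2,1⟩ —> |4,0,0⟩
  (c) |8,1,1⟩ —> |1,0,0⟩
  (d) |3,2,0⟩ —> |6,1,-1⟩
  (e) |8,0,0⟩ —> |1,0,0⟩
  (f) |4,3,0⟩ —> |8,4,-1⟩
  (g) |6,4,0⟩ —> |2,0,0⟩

3

(a) forbidden — Δl = +0 (E1 requires Δl = ±1)
(b) forbidden — Δl = -2 (E1 requires Δl = ±1)
(c) allowed
(d) allowed
(e) forbidden — Δl = +0 (E1 requires Δl = ±1)
(f) allowed
(g) forbidden — Δl = -4 (E1 requires Δl = ±1)
Total allowed: 3 of 7.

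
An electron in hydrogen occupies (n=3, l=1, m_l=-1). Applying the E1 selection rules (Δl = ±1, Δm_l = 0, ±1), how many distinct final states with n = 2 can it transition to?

E1 requires Δl = ±1, so l_f ∈ {0, 2}; with 0 ≤ l_f ≤ n_f−1 = 1, the allowed l_f values are {0}.
For l_f = 0: m_f ∈ {m_i−1, m_i, m_i+1} ∩ [−0, 0] = {0} → 1 state.
Total: 1.

1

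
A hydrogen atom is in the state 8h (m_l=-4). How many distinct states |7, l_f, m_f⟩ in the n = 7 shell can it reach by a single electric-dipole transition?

E1 requires Δl = ±1, so l_f ∈ {4, 6}; with 0 ≤ l_f ≤ n_f−1 = 6, the allowed l_f values are {4, 6}.
For l_f = 4: m_f ∈ {m_i−1, m_i, m_i+1} ∩ [−4, 4] = {-4, -3} → 2 states.
For l_f = 6: m_f ∈ {m_i−1, m_i, m_i+1} ∩ [−6, 6] = {-5, -4, -3} → 3 states.
Total: 5.

5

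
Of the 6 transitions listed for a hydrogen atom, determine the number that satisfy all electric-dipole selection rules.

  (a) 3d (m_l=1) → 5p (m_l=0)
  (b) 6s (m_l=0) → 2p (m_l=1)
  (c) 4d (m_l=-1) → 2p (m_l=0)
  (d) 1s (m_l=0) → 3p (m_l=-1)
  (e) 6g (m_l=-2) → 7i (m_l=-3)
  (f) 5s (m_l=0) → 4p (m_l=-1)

5

(a) allowed
(b) allowed
(c) allowed
(d) allowed
(e) forbidden — Δl = +2 (E1 requires Δl = ±1)
(f) allowed
Total allowed: 5 of 6.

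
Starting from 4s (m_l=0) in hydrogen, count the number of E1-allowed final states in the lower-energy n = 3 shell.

E1 requires Δl = ±1, so l_f ∈ {-1, 1}; with 0 ≤ l_f ≤ n_f−1 = 2, the allowed l_f values are {1}.
For l_f = 1: m_f ∈ {m_i−1, m_i, m_i+1} ∩ [−1, 1] = {-1, 0, 1} → 3 states.
Total: 3.

3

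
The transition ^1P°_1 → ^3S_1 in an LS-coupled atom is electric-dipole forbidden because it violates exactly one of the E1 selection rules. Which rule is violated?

the ΔS = 0 rule

Initial level: S=0, L=1, J=1, parity odd. Final level: S=1, L=0, J=1, parity even.
Parity must change: odd → even — ok.
ΔS = 0: S: 0 → 1 — fails.
ΔL = 0, ±1 (not L=0↔0): L: 1 → 0, ΔL = -1 — ok.
ΔJ = 0, ±1 (not J=0↔0): J: 1 → 1, ΔJ = +0 — ok.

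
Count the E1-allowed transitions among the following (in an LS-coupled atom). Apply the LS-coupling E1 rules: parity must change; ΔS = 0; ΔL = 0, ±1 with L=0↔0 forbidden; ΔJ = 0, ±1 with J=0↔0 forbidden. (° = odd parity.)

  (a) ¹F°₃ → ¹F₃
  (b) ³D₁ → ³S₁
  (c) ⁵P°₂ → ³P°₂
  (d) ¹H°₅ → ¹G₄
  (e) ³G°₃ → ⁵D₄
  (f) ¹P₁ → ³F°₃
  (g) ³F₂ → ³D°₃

(a) allowed
(b) forbidden (parity, ΔL fail)
(c) forbidden (parity, ΔS fail)
(d) allowed
(e) forbidden (ΔS, ΔL fail)
(f) forbidden (ΔS, ΔL, ΔJ fail)
(g) allowed
Total allowed: 3 of 7.

3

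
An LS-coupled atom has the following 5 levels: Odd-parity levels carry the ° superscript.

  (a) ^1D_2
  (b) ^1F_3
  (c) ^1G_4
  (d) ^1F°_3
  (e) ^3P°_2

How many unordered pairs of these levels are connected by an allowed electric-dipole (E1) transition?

(a)–(b): forbidden (parity).
(a)–(c): forbidden (parity, ΔL, ΔJ).
(a)–(d): allowed.
(a)–(e): forbidden (ΔS).
(b)–(c): forbidden (parity).
(b)–(d): allowed.
(b)–(e): forbidden (ΔS, ΔL).
(c)–(d): allowed.
(c)–(e): forbidden (ΔS, ΔL, ΔJ).
(d)–(e): forbidden (parity, ΔS, ΔL).
Allowed pairs: 3 of 10.

3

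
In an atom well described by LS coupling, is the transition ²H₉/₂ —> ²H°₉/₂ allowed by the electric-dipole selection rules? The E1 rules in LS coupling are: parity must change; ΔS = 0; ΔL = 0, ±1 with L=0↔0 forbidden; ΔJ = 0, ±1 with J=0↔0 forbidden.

ΔJ = 0, ±1 (not J=0↔0): J: 9/2 → 9/2, ΔJ = +0 — passes.
ΔS = 0: S: 1/2 → 1/2 — passes.
ΔL = 0, ±1 (not L=0↔0): L: 5 → 5, ΔL = +0 — passes.
Parity must change: even → odd — passes.
All four E1 rules are satisfied.

allowed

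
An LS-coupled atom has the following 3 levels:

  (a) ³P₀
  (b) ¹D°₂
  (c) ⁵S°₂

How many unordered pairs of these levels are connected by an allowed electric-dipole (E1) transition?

0

(a)–(b): forbidden (ΔS, ΔJ).
(a)–(c): forbidden (ΔS, ΔJ).
(b)–(c): forbidden (parity, ΔS, ΔL).
Allowed pairs: 0 of 3.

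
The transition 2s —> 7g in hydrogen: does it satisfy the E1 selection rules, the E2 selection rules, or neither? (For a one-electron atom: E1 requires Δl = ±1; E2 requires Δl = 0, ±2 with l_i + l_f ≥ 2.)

Δl = 4 − 0 = +4; l_i + l_f = 4.
E1 (Δl = ±1): not satisfied.
E2 (Δl = 0,±2, l_i+l_f ≥ 2): not satisfied.

neither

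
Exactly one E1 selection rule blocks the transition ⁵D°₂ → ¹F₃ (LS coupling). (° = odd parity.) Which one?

Initial level: S=2, L=2, J=2, parity odd. Final level: S=0, L=3, J=3, parity even.
Parity must change: odd → even — ok.
ΔS = 0: S: 2 → 0 — fails.
ΔL = 0, ±1 (not L=0↔0): L: 2 → 3, ΔL = +1 — ok.
ΔJ = 0, ±1 (not J=0↔0): J: 2 → 3, ΔJ = +1 — ok.

the ΔS = 0 rule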